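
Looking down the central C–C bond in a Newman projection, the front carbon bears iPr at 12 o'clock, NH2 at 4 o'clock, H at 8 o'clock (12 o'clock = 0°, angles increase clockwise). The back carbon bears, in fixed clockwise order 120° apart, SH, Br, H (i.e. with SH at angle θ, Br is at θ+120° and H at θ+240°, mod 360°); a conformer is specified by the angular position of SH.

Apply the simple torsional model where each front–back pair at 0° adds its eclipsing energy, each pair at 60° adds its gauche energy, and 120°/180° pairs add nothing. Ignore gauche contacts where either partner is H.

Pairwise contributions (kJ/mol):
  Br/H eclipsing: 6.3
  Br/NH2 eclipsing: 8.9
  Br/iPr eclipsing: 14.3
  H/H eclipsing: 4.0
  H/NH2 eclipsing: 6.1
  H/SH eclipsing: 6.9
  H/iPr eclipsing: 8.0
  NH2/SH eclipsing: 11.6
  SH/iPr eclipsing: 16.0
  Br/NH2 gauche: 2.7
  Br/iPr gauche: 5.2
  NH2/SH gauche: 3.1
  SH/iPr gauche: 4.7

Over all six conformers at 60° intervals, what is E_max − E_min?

20.6 kJ/mol

SH at 0° (eclipsed): iPr(0°)/SH(0°) eclipsed 16.0; NH2(120°)/Br(120°) eclipsed 8.9; H(240°)/H(240°) eclipsed 4.0 → 28.9 kJ/mol.
SH at 60° (staggered): iPr(0°)/SH(60°) gauche 4.7; NH2(120°)/SH(60°) gauche 3.1; NH2(120°)/Br(180°) gauche 2.7 → 10.5 kJ/mol.
SH at 120° (eclipsed): iPr(0°)/H(0°) eclipsed 8.0; NH2(120°)/SH(120°) eclipsed 11.6; H(240°)/Br(240°) eclipsed 6.3 → 25.9 kJ/mol.
SH at 180° (staggered): iPr(0°)/Br(300°) gauche 5.2; NH2(120°)/SH(180°) gauche 3.1 → 8.3 kJ/mol.
SH at 240° (eclipsed): iPr(0°)/Br(0°) eclipsed 14.3; NH2(120°)/H(120°) eclipsed 6.1; H(240°)/SH(240°) eclipsed 6.9 → 27.3 kJ/mol.
SH at 300° (staggered): iPr(0°)/SH(300°) gauche 4.7; iPr(0°)/Br(60°) gauche 5.2; NH2(120°)/Br(60°) gauche 2.7 → 12.6 kJ/mol.
Max at 0° (28.9 kJ/mol), min at 180° (8.3 kJ/mol); barrier = 20.6 kJ/mol.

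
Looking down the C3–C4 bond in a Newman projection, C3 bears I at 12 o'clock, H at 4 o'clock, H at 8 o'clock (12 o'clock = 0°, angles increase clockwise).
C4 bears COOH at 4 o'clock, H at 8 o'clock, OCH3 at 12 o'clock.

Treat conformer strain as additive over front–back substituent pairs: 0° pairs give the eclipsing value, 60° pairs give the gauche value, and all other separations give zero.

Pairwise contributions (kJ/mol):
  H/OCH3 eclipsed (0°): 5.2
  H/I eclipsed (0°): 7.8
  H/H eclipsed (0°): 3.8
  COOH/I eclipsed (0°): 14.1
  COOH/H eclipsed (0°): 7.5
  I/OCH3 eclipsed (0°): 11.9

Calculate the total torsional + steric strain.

23.2 kJ/mol

This conformer (eclipsed): I(0°)/OCH3(0°) eclipsed 11.9; H(120°)/COOH(120°) eclipsed 7.5; H(240°)/H(240°) eclipsed 3.8 → 23.2 kJ/mol.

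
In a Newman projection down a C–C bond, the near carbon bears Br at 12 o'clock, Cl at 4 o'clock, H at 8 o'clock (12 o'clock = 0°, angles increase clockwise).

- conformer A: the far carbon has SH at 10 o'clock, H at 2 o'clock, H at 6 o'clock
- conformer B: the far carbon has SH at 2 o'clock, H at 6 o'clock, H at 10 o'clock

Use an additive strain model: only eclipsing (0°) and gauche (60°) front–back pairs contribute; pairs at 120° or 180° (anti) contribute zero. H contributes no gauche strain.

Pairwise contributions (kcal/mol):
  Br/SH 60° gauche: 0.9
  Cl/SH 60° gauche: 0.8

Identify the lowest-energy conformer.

A (staggered): Br–SH gauche; 0.9 = 0.9 kcal/mol.
B (staggered): Br–SH gauche, Cl–SH gauche; 0.9 + 0.8 = 1.7 kcal/mol.
A has the lowest total (0.9 kcal/mol).

A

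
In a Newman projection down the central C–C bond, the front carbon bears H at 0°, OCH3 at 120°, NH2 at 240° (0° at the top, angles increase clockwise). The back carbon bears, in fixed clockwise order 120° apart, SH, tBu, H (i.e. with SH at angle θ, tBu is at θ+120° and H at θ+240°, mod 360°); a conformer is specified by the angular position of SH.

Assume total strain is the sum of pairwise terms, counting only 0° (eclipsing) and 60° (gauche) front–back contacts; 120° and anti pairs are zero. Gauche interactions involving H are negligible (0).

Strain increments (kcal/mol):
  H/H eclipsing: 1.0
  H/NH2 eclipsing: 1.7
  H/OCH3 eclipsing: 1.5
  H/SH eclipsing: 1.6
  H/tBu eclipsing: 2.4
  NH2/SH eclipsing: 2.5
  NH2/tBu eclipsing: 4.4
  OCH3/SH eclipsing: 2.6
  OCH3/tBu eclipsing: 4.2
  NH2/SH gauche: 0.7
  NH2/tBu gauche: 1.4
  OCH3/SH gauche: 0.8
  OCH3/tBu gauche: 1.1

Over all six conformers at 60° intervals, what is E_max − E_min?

6.2 kcal/mol

SH at 0° (eclipsed): H–SH eclipsed, OCH3–tBu eclipsed, NH2–H eclipsed; 1.6 + 4.2 + 1.7 = 7.5 kcal/mol.
SH at 60° (staggered): OCH3–SH gauche, OCH3–tBu gauche, NH2–tBu gauche; 0.8 + 1.1 + 1.4 = 3.3 kcal/mol.
SH at 120° (eclipsed): H–H eclipsed, OCH3–SH eclipsed, NH2–tBu eclipsed; 1.0 + 2.6 + 4.4 = 8.0 kcal/mol.
SH at 180° (staggered): OCH3–SH gauche, NH2–SH gauche, NH2–tBu gauche; 0.8 + 0.7 + 1.4 = 2.9 kcal/mol.
SH at 240° (eclipsed): H–tBu eclipsed, OCH3–H eclipsed, NH2–SH eclipsed; 2.4 + 1.5 + 2.5 = 6.4 kcal/mol.
SH at 300° (staggered): OCH3–tBu gauche, NH2–SH gauche; 1.1 + 0.7 = 1.8 kcal/mol.
Max at 120° (8.0 kcal/mol), min at 300° (1.8 kcal/mol); barrier = 6.2 kcal/mol.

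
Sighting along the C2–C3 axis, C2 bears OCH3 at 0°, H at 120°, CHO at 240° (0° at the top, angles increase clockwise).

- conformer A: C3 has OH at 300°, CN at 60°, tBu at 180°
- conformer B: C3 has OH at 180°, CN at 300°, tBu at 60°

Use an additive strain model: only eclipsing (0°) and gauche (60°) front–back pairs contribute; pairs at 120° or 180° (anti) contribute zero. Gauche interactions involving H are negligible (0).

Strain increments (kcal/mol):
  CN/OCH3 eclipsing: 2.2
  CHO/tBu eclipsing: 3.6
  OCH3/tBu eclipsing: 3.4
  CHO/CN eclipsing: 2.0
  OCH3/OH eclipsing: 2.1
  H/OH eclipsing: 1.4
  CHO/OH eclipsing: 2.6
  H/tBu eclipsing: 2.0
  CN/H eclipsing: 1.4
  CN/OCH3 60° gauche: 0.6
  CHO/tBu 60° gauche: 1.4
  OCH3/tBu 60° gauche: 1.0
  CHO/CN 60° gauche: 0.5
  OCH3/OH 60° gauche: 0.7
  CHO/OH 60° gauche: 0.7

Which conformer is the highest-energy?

A

A is staggered. OCH3 at 0° is gauche with OH at 300° (0.7); OCH3 at 0° is gauche with CN at 60° (0.6); CHO at 240° is gauche with OH at 300° (0.7); CHO at 240° is gauche with tBu at 180° (1.4). Total 3.4 kcal/mol.
B is staggered. OCH3 at 0° is gauche with CN at 300° (0.6); OCH3 at 0° is gauche with tBu at 60° (1.0); CHO at 240° is gauche with OH at 180° (0.7); CHO at 240° is gauche with CN at 300° (0.5). Total 2.8 kcal/mol.
A has the highest total (3.4 kcal/mol).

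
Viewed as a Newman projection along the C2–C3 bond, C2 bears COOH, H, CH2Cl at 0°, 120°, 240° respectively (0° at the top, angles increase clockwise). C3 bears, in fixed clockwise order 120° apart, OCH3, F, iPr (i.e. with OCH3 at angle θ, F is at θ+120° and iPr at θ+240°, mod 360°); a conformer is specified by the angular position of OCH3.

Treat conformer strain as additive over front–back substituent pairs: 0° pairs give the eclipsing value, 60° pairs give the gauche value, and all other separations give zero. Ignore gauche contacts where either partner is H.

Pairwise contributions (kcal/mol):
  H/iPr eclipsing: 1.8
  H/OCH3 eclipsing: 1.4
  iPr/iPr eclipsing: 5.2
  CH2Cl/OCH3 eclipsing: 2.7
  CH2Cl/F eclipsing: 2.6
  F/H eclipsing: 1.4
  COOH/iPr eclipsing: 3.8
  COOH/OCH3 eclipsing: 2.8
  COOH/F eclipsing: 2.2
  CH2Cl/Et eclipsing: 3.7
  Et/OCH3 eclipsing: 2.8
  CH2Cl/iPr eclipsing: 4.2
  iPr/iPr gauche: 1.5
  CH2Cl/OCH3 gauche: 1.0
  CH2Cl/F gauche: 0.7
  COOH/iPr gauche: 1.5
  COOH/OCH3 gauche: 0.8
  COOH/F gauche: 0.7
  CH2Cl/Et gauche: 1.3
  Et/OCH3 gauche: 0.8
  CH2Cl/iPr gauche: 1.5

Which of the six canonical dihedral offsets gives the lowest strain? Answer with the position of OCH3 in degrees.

180°

OCH3 at 0° (eclipsed): COOH–OCH3 eclipsed, H–F eclipsed, CH2Cl–iPr eclipsed; 2.8 + 1.4 + 4.2 = 8.4 kcal/mol.
OCH3 at 60° (staggered): COOH–OCH3 gauche, COOH–iPr gauche, CH2Cl–F gauche, CH2Cl–iPr gauche; 0.8 + 1.5 + 0.7 + 1.5 = 4.5 kcal/mol.
OCH3 at 120° (eclipsed): COOH–iPr eclipsed, H–OCH3 eclipsed, CH2Cl–F eclipsed; 3.8 + 1.4 + 2.6 = 7.8 kcal/mol.
OCH3 at 180° (staggered): COOH–F gauche, COOH–iPr gauche, CH2Cl–OCH3 gauche, CH2Cl–F gauche; 0.7 + 1.5 + 1.0 + 0.7 = 3.9 kcal/mol.
OCH3 at 240° (eclipsed): COOH–F eclipsed, H–iPr eclipsed, CH2Cl–OCH3 eclipsed; 2.2 + 1.8 + 2.7 = 6.7 kcal/mol.
OCH3 at 300° (staggered): COOH–OCH3 gauche, COOH–F gauche, CH2Cl–OCH3 gauche, CH2Cl–iPr gauche; 0.8 + 0.7 + 1.0 + 1.5 = 4.0 kcal/mol.
The minimum (3.9 kcal/mol) occurs with OCH3 at 180°.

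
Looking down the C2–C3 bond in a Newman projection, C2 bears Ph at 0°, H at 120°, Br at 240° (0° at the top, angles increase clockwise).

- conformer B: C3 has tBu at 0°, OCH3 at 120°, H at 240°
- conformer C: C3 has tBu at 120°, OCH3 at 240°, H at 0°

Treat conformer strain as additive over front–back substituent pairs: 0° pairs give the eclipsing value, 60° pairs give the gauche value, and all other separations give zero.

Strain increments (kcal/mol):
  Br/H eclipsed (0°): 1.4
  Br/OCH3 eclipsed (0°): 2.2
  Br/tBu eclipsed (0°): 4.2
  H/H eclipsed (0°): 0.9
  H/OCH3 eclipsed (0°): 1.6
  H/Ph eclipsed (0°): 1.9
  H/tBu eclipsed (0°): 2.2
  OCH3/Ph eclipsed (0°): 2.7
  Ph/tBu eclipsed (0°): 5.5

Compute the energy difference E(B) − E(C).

B (eclipsed): Ph(0°)/tBu(0°) eclipsed 5.5; H(120°)/OCH3(120°) eclipsed 1.6; Br(240°)/H(240°) eclipsed 1.4 → 8.5 kcal/mol.
C (eclipsed): Ph(0°)/H(0°) eclipsed 1.9; H(120°)/tBu(120°) eclipsed 2.2; Br(240°)/OCH3(240°) eclipsed 2.2 → 6.3 kcal/mol.
E(B) − E(C) = 8.5 − 6.3 = +2.2 kcal/mol.

+2.2 kcal/mol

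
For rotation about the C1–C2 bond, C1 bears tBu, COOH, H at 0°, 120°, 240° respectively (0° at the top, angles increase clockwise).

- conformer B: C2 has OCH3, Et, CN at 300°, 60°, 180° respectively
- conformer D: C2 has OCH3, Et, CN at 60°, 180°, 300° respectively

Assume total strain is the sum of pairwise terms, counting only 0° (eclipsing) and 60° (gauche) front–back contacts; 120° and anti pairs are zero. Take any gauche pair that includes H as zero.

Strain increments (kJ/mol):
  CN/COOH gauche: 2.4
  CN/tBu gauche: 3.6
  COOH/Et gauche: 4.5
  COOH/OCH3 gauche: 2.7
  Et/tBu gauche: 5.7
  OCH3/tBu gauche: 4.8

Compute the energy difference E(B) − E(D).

+1.8 kJ/mol

B (staggered): tBu(0°)/OCH3(300°) gauche 4.8; tBu(0°)/Et(60°) gauche 5.7; COOH(120°)/Et(60°) gauche 4.5; COOH(120°)/CN(180°) gauche 2.4 → 17.4 kJ/mol.
D (staggered): tBu(0°)/OCH3(60°) gauche 4.8; tBu(0°)/CN(300°) gauche 3.6; COOH(120°)/OCH3(60°) gauche 2.7; COOH(120°)/Et(180°) gauche 4.5 → 15.6 kJ/mol.
E(B) − E(D) = 17.4 − 15.6 = +1.8 kJ/mol.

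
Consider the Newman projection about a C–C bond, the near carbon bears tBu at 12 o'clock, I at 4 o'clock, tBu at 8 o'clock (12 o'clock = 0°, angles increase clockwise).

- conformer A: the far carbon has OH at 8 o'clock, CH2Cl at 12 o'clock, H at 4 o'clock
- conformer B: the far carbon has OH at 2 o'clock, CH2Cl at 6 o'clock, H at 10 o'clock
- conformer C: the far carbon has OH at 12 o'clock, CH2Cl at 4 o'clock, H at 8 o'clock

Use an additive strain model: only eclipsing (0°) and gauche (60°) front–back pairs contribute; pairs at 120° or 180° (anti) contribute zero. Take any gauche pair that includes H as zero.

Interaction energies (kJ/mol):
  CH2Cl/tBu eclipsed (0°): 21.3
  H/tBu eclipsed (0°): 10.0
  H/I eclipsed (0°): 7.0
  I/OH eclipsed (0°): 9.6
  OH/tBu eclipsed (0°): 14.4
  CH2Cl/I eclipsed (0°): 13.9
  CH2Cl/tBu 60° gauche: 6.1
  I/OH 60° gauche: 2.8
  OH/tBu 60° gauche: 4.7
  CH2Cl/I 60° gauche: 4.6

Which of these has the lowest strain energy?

A (eclipsed): tBu–CH2Cl eclipsed, I–H eclipsed, tBu–OH eclipsed; 21.3 + 7.0 + 14.4 = 42.7 kJ/mol.
B (staggered): tBu–OH gauche, I–OH gauche, I–CH2Cl gauche, tBu–CH2Cl gauche; 4.7 + 2.8 + 4.6 + 6.1 = 18.2 kJ/mol.
C (eclipsed): tBu–OH eclipsed, I–CH2Cl eclipsed, tBu–H eclipsed; 14.4 + 13.9 + 10.0 = 38.3 kJ/mol.
B has the lowest total (18.2 kJ/mol).

B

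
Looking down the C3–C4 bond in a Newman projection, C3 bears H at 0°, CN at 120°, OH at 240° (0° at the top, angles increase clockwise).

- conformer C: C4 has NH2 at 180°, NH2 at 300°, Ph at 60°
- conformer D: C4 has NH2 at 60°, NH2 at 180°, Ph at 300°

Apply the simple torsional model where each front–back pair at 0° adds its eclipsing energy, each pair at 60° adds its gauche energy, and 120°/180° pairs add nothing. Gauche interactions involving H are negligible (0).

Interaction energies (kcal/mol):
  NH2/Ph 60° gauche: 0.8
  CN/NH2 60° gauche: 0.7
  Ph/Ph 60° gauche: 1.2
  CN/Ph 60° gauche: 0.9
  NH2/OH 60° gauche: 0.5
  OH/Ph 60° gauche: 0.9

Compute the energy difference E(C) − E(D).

C (staggered): CN–NH2 gauche, CN–Ph gauche, OH–NH2 gauche, OH–NH2 gauche; 0.7 + 0.9 + 0.5 + 0.5 = 2.6 kcal/mol.
D (staggered): CN–NH2 gauche, CN–NH2 gauche, OH–NH2 gauche, OH–Ph gauche; 0.7 + 0.7 + 0.5 + 0.9 = 2.8 kcal/mol.
E(C) − E(D) = 2.6 − 2.8 = -0.2 kcal/mol.

-0.2 kcal/mol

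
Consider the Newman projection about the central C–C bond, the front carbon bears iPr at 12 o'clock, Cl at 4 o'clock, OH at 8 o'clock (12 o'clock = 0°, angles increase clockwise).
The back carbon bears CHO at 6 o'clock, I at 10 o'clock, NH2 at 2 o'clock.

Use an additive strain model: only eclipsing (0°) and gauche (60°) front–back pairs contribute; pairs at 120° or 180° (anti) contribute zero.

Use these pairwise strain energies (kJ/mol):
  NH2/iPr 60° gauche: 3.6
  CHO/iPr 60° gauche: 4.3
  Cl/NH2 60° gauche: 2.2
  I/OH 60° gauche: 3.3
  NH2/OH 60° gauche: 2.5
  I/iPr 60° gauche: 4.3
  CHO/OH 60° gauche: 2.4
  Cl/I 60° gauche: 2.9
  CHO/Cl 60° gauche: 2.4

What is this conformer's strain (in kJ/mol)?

This conformer (staggered): iPr–I gauche, iPr–NH2 gauche, Cl–CHO gauche, Cl–NH2 gauche, OH–CHO gauche, OH–I gauche; 4.3 + 3.6 + 2.4 + 2.2 + 2.4 + 3.3 = 18.2 kJ/mol.

18.2 kJ/mol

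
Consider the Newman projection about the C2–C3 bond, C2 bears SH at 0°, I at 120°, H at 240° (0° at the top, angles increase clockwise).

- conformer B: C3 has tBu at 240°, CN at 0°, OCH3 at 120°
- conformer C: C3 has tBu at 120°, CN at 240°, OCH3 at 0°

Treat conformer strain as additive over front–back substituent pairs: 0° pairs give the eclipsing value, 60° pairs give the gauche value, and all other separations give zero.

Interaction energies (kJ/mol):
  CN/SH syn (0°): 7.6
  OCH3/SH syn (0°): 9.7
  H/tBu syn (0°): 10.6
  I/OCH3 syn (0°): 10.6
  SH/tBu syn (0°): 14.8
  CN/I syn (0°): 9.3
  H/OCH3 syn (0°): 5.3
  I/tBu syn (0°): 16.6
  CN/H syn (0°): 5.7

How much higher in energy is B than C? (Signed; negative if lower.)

-3.2 kJ/mol

B (eclipsed): SH–CN eclipsed, I–OCH3 eclipsed, H–tBu eclipsed; 7.6 + 10.6 + 10.6 = 28.8 kJ/mol.
C (eclipsed): SH–OCH3 eclipsed, I–tBu eclipsed, H–CN eclipsed; 9.7 + 16.6 + 5.7 = 32.0 kJ/mol.
E(B) − E(C) = 28.8 − 32.0 = -3.2 kJ/mol.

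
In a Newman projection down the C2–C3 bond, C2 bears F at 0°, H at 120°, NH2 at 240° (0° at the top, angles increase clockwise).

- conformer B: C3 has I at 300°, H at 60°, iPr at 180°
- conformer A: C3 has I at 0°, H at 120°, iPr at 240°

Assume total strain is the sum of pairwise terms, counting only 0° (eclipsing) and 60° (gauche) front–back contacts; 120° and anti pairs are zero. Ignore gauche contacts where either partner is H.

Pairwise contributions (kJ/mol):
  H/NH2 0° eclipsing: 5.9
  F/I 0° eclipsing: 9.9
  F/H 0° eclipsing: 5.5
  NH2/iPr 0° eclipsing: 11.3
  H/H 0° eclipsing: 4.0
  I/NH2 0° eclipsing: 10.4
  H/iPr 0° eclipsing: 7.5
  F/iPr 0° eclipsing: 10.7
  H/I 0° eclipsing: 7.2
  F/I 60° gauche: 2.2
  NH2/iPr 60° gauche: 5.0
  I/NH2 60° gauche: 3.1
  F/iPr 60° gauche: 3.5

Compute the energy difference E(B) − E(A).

-14.9 kJ/mol

B (staggered): F(0°)/I(300°) gauche 2.2; NH2(240°)/I(300°) gauche 3.1; NH2(240°)/iPr(180°) gauche 5.0 → 10.3 kJ/mol.
A (eclipsed): F(0°)/I(0°) eclipsed 9.9; H(120°)/H(120°) eclipsed 4.0; NH2(240°)/iPr(240°) eclipsed 11.3 → 25.2 kJ/mol.
E(B) − E(A) = 10.3 − 25.2 = -14.9 kJ/mol.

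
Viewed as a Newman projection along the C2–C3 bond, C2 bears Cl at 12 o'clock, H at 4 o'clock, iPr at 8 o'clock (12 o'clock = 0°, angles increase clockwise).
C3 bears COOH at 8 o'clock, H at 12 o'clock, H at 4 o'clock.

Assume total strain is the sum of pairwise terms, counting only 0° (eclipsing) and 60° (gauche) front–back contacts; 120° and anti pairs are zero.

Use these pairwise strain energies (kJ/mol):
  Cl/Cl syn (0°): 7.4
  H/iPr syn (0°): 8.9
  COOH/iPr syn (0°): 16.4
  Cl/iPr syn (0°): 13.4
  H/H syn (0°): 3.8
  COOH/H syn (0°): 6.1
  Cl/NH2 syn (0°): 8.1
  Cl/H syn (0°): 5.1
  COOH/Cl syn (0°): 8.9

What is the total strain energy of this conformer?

25.3 kJ/mol

This conformer (eclipsed): Cl–H eclipsed, H–H eclipsed, iPr–COOH eclipsed; 5.1 + 3.8 + 16.4 = 25.3 kJ/mol.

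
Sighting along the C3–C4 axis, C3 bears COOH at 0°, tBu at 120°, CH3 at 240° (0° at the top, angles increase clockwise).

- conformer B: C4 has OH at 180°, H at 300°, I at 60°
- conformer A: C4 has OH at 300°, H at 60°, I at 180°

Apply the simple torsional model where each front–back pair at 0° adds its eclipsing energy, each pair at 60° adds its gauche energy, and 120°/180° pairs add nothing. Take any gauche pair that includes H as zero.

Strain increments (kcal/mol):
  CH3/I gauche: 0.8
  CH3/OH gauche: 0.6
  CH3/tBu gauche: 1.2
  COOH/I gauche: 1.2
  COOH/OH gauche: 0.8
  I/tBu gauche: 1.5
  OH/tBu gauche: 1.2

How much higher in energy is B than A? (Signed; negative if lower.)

+0.8 kcal/mol

B (staggered): COOH(0°)/I(60°) gauche 1.2; tBu(120°)/OH(180°) gauche 1.2; tBu(120°)/I(60°) gauche 1.5; CH3(240°)/OH(180°) gauche 0.6 → 4.5 kcal/mol.
A (staggered): COOH(0°)/OH(300°) gauche 0.8; tBu(120°)/I(180°) gauche 1.5; CH3(240°)/OH(300°) gauche 0.6; CH3(240°)/I(180°) gauche 0.8 → 3.7 kcal/mol.
E(B) − E(A) = 4.5 − 3.7 = +0.8 kcal/mol.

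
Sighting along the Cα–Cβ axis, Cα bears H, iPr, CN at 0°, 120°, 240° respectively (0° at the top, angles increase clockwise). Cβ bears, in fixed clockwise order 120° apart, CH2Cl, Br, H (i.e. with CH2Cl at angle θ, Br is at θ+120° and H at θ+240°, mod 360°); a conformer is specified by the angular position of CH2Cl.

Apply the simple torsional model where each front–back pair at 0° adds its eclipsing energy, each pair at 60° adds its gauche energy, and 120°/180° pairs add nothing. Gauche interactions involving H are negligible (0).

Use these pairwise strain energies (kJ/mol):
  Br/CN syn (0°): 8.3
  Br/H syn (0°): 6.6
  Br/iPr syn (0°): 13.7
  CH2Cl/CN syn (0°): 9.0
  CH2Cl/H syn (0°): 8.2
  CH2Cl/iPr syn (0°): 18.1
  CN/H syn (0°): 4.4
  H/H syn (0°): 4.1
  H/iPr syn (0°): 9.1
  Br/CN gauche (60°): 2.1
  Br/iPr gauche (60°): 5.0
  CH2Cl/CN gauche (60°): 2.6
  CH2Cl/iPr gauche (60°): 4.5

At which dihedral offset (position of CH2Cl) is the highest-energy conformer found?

CH2Cl at 0° is eclipsed. H at 0° is eclipsed with CH2Cl at 0° (8.2); iPr at 120° is eclipsed with Br at 120° (13.7); CN at 240° is eclipsed with H at 240° (4.4). Total 26.3 kJ/mol.
CH2Cl at 60° is staggered. iPr at 120° is gauche with CH2Cl at 60° (4.5); iPr at 120° is gauche with Br at 180° (5.0); CN at 240° is gauche with Br at 180° (2.1). Total 11.6 kJ/mol.
CH2Cl at 120° is eclipsed. H at 0° is eclipsed with H at 0° (4.1); iPr at 120° is eclipsed with CH2Cl at 120° (18.1); CN at 240° is eclipsed with Br at 240° (8.3). Total 30.5 kJ/mol.
CH2Cl at 180° is staggered. iPr at 120° is gauche with CH2Cl at 180° (4.5); CN at 240° is gauche with CH2Cl at 180° (2.6); CN at 240° is gauche with Br at 300° (2.1). Total 9.2 kJ/mol.
CH2Cl at 240° is eclipsed. H at 0° is eclipsed with Br at 0° (6.6); iPr at 120° is eclipsed with H at 120° (9.1); CN at 240° is eclipsed with CH2Cl at 240° (9.0). Total 24.7 kJ/mol.
CH2Cl at 300° is staggered. iPr at 120° is gauche with Br at 60° (5.0); CN at 240° is gauche with CH2Cl at 300° (2.6). Total 7.6 kJ/mol.
The maximum (30.5 kJ/mol) occurs with CH2Cl at 120°.

120°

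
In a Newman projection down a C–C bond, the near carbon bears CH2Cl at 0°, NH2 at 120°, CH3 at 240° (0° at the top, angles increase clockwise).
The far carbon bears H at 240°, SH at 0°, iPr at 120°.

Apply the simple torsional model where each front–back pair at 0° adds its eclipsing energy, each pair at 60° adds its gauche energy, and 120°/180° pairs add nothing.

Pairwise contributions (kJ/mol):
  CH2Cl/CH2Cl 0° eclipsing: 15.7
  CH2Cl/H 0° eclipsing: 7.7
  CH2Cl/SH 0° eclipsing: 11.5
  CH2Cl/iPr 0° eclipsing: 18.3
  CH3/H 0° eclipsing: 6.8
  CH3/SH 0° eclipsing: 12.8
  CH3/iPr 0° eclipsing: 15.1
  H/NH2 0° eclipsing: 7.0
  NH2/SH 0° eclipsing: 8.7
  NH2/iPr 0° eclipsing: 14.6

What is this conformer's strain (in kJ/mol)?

This conformer is eclipsed. CH2Cl at 0° is eclipsed with SH at 0° (11.5); NH2 at 120° is eclipsed with iPr at 120° (14.6); CH3 at 240° is eclipsed with H at 240° (6.8). Total 32.9 kJ/mol.

32.9 kJ/mol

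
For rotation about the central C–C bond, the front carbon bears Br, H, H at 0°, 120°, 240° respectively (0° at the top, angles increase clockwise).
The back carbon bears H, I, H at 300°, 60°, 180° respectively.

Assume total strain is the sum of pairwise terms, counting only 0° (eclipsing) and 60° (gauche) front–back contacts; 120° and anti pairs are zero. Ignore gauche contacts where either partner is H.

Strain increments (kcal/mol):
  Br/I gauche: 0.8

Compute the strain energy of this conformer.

0.8 kcal/mol

This conformer (staggered): Br(0°)/I(60°) gauche 0.8 → 0.8 kcal/mol.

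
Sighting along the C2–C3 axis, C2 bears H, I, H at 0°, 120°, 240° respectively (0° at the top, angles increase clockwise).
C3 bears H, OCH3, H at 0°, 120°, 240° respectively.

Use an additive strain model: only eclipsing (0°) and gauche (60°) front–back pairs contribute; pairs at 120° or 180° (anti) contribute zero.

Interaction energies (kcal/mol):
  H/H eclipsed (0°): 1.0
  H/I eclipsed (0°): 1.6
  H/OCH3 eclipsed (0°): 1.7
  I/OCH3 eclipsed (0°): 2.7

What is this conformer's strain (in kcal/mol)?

4.7 kcal/mol

This conformer (eclipsed): H–H eclipsed, I–OCH3 eclipsed, H–H eclipsed; 1.0 + 2.7 + 1.0 = 4.7 kcal/mol.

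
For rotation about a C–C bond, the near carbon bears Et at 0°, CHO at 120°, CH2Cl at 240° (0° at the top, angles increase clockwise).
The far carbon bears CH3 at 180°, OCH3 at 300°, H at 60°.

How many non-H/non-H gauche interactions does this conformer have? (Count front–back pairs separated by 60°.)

4

Non-H gauche pairs: Et(0°)/OCH3(300°); CHO(120°)/CH3(180°); CH2Cl(240°)/CH3(180°); CH2Cl(240°)/OCH3(300°) — 4 interactions.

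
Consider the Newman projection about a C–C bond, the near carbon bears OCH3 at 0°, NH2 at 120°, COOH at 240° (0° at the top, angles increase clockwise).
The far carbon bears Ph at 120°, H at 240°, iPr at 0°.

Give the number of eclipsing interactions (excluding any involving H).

2

Non-H eclipsing pairs: OCH3(0°)/iPr(0°); NH2(120°)/Ph(120°) — 2 interactions.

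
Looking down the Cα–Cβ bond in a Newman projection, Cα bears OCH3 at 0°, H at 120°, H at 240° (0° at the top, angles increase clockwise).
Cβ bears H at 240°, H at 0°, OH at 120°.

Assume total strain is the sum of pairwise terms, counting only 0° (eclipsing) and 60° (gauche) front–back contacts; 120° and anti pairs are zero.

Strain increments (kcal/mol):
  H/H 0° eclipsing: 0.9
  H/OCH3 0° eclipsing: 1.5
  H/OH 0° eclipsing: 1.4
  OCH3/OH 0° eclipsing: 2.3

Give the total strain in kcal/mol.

This conformer (eclipsed): OCH3(0°)/H(0°) eclipsed 1.5; H(120°)/OH(120°) eclipsed 1.4; H(240°)/H(240°) eclipsed 0.9 → 3.8 kcal/mol.

3.8 kcal/mol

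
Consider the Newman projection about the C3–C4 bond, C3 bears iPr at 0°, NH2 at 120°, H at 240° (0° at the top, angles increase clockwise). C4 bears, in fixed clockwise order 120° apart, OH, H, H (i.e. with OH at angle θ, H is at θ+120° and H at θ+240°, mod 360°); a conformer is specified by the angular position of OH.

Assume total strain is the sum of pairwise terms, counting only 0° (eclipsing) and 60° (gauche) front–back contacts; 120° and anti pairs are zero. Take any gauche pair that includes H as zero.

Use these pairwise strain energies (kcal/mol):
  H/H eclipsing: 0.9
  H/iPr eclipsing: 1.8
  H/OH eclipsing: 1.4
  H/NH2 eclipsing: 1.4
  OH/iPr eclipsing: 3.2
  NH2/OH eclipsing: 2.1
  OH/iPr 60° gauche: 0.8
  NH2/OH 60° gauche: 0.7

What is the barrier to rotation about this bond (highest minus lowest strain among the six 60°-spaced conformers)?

4.8 kcal/mol

OH at 0° (eclipsed): iPr(0°)/OH(0°) eclipsed 3.2; NH2(120°)/H(120°) eclipsed 1.4; H(240°)/H(240°) eclipsed 0.9 → 5.5 kcal/mol.
OH at 60° (staggered): iPr(0°)/OH(60°) gauche 0.8; NH2(120°)/OH(60°) gauche 0.7 → 1.5 kcal/mol.
OH at 120° (eclipsed): iPr(0°)/H(0°) eclipsed 1.8; NH2(120°)/OH(120°) eclipsed 2.1; H(240°)/H(240°) eclipsed 0.9 → 4.8 kcal/mol.
OH at 180° (staggered): NH2(120°)/OH(180°) gauche 0.7 → 0.7 kcal/mol.
OH at 240° (eclipsed): iPr(0°)/H(0°) eclipsed 1.8; NH2(120°)/H(120°) eclipsed 1.4; H(240°)/OH(240°) eclipsed 1.4 → 4.6 kcal/mol.
OH at 300° (staggered): iPr(0°)/OH(300°) gauche 0.8 → 0.8 kcal/mol.
Max at 0° (5.5 kcal/mol), min at 180° (0.7 kcal/mol); barrier = 4.8 kcal/mol.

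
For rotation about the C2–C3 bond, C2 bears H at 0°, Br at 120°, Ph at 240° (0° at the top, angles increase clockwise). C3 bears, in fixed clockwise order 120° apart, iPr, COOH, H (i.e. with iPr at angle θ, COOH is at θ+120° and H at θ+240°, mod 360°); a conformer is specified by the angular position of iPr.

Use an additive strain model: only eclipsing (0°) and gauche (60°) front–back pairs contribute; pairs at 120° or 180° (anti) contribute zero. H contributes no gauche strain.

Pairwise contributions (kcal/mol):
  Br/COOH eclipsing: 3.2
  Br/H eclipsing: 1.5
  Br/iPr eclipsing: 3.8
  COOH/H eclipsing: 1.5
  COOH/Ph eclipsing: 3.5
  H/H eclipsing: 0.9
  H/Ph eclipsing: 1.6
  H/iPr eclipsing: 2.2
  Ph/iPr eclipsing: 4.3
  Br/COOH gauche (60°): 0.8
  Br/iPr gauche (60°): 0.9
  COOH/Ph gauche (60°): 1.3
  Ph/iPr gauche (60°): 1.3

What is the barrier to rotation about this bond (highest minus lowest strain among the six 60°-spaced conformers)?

6.1 kcal/mol

iPr at 0° is eclipsed. H at 0° is eclipsed with iPr at 0° (2.2); Br at 120° is eclipsed with COOH at 120° (3.2); Ph at 240° is eclipsed with H at 240° (1.6). Total 7.0 kcal/mol.
iPr at 60° is staggered. Br at 120° is gauche with iPr at 60° (0.9); Br at 120° is gauche with COOH at 180° (0.8); Ph at 240° is gauche with COOH at 180° (1.3). Total 3.0 kcal/mol.
iPr at 120° is eclipsed. H at 0° is eclipsed with H at 0° (0.9); Br at 120° is eclipsed with iPr at 120° (3.8); Ph at 240° is eclipsed with COOH at 240° (3.5). Total 8.2 kcal/mol.
iPr at 180° is staggered. Br at 120° is gauche with iPr at 180° (0.9); Ph at 240° is gauche with iPr at 180° (1.3); Ph at 240° is gauche with COOH at 300° (1.3). Total 3.5 kcal/mol.
iPr at 240° is eclipsed. H at 0° is eclipsed with COOH at 0° (1.5); Br at 120° is eclipsed with H at 120° (1.5); Ph at 240° is eclipsed with iPr at 240° (4.3). Total 7.3 kcal/mol.
iPr at 300° is staggered. Br at 120° is gauche with COOH at 60° (0.8); Ph at 240° is gauche with iPr at 300° (1.3). Total 2.1 kcal/mol.
Max at 120° (8.2 kcal/mol), min at 300° (2.1 kcal/mol); barrier = 6.1 kcal/mol.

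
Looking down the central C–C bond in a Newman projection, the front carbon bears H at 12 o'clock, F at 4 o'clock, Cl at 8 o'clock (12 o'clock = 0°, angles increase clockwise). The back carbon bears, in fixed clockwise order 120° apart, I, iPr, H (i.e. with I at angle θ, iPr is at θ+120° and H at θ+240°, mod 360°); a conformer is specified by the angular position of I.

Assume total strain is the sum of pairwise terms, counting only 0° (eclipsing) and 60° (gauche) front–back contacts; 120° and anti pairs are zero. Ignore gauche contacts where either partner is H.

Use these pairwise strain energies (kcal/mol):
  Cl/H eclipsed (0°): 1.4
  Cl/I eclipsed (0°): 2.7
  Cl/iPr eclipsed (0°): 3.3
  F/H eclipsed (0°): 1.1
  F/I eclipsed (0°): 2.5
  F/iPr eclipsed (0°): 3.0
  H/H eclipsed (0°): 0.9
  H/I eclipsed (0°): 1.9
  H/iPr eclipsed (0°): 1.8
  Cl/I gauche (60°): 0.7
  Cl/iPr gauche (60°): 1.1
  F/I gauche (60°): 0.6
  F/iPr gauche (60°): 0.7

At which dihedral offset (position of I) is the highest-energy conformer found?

120°

I at 0° (eclipsed): H–I eclipsed, F–iPr eclipsed, Cl–H eclipsed; 1.9 + 3.0 + 1.4 = 6.3 kcal/mol.
I at 60° (staggered): F–I gauche, F–iPr gauche, Cl–iPr gauche; 0.6 + 0.7 + 1.1 = 2.4 kcal/mol.
I at 120° (eclipsed): H–H eclipsed, F–I eclipsed, Cl–iPr eclipsed; 0.9 + 2.5 + 3.3 = 6.7 kcal/mol.
I at 180° (staggered): F–I gauche, Cl–I gauche, Cl–iPr gauche; 0.6 + 0.7 + 1.1 = 2.4 kcal/mol.
I at 240° (eclipsed): H–iPr eclipsed, F–H eclipsed, Cl–I eclipsed; 1.8 + 1.1 + 2.7 = 5.6 kcal/mol.
I at 300° (staggered): F–iPr gauche, Cl–I gauche; 0.7 + 0.7 = 1.4 kcal/mol.
The maximum (6.7 kcal/mol) occurs with I at 120°.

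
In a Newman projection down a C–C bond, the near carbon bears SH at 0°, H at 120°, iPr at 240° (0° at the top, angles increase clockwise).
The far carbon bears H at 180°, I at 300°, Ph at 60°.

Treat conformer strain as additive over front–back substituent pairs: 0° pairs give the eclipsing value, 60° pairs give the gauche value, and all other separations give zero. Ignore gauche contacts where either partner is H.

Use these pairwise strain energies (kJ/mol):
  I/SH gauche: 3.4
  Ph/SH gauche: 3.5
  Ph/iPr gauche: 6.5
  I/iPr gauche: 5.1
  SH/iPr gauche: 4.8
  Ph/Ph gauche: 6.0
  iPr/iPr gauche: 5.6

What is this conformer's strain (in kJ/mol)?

This conformer (staggered): SH–I gauche, SH–Ph gauche, iPr–I gauche; 3.4 + 3.5 + 5.1 = 12.0 kJ/mol.

12.0 kJ/mol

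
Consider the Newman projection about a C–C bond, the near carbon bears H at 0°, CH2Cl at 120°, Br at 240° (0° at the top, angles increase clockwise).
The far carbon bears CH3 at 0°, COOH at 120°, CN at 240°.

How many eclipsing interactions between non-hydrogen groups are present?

2

Non-H eclipsing pairs: CH2Cl(120°)/COOH(120°); Br(240°)/CN(240°) — 2 interactions.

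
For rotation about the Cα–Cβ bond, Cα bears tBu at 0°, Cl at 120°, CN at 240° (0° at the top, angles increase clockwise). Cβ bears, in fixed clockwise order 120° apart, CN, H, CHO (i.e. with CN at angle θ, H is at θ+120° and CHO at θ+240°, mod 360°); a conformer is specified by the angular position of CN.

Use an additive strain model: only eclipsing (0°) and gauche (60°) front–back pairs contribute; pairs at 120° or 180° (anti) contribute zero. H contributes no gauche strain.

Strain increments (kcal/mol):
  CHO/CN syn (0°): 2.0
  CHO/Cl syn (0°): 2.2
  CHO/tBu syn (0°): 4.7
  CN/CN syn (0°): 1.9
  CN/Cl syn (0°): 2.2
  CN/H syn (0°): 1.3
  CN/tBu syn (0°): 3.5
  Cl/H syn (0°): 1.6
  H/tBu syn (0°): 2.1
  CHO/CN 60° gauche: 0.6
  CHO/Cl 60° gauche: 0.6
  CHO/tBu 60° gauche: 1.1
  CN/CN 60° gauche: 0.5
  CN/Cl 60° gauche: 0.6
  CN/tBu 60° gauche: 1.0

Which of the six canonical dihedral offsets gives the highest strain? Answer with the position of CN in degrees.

CN at 0° is eclipsed. tBu at 0° is eclipsed with CN at 0° (3.5); Cl at 120° is eclipsed with H at 120° (1.6); CN at 240° is eclipsed with CHO at 240° (2.0). Total 7.1 kcal/mol.
CN at 60° is staggered. tBu at 0° is gauche with CN at 60° (1.0); tBu at 0° is gauche with CHO at 300° (1.1); Cl at 120° is gauche with CN at 60° (0.6); CN at 240° is gauche with CHO at 300° (0.6). Total 3.3 kcal/mol.
CN at 120° is eclipsed. tBu at 0° is eclipsed with CHO at 0° (4.7); Cl at 120° is eclipsed with CN at 120° (2.2); CN at 240° is eclipsed with H at 240° (1.3). Total 8.2 kcal/mol.
CN at 180° is staggered. tBu at 0° is gauche with CHO at 60° (1.1); Cl at 120° is gauche with CN at 180° (0.6); Cl at 120° is gauche with CHO at 60° (0.6); CN at 240° is gauche with CN at 180° (0.5). Total 2.8 kcal/mol.
CN at 240° is eclipsed. tBu at 0° is eclipsed with H at 0° (2.1); Cl at 120° is eclipsed with CHO at 120° (2.2); CN at 240° is eclipsed with CN at 240° (1.9). Total 6.2 kcal/mol.
CN at 300° is staggered. tBu at 0° is gauche with CN at 300° (1.0); Cl at 120° is gauche with CHO at 180° (0.6); CN at 240° is gauche with CN at 300° (0.5); CN at 240° is gauche with CHO at 180° (0.6). Total 2.7 kcal/mol.
The maximum (8.2 kcal/mol) occurs with CN at 120°.

120°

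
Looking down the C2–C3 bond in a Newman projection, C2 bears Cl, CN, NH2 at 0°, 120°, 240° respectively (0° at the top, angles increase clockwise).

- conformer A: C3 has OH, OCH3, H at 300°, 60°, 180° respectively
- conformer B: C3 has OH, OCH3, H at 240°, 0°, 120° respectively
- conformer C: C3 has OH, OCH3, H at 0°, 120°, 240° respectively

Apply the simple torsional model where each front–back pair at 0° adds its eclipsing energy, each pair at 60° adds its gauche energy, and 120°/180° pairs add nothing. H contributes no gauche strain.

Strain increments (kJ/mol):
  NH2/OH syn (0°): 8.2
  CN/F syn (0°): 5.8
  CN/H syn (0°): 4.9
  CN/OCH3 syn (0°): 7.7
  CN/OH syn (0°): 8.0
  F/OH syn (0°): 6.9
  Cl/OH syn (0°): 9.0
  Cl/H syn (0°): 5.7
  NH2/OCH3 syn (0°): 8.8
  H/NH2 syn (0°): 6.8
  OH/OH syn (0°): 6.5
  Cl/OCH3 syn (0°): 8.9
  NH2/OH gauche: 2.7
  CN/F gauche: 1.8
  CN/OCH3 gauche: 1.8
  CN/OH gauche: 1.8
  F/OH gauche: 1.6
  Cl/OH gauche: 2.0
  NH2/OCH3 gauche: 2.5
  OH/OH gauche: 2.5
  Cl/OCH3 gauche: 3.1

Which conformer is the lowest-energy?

A (staggered): Cl(0°)/OH(300°) gauche 2.0; Cl(0°)/OCH3(60°) gauche 3.1; CN(120°)/OCH3(60°) gauche 1.8; NH2(240°)/OH(300°) gauche 2.7 → 9.6 kJ/mol.
B (eclipsed): Cl(0°)/OCH3(0°) eclipsed 8.9; CN(120°)/H(120°) eclipsed 4.9; NH2(240°)/OH(240°) eclipsed 8.2 → 22.0 kJ/mol.
C (eclipsed): Cl(0°)/OH(0°) eclipsed 9.0; CN(120°)/OCH3(120°) eclipsed 7.7; NH2(240°)/H(240°) eclipsed 6.8 → 23.5 kJ/mol.
A has the lowest total (9.6 kJ/mol).

A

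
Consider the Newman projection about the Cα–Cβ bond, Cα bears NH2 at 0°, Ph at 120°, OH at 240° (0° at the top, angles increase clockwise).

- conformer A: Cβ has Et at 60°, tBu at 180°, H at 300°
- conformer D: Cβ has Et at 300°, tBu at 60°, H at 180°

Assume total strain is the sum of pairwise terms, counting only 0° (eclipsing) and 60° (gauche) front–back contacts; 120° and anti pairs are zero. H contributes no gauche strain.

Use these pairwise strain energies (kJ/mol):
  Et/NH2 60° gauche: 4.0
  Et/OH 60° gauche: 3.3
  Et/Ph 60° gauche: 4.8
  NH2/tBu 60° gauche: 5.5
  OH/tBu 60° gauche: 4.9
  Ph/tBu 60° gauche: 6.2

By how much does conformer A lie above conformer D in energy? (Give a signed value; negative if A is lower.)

A is staggered. NH2 at 0° is gauche with Et at 60° (4.0); Ph at 120° is gauche with Et at 60° (4.8); Ph at 120° is gauche with tBu at 180° (6.2); OH at 240° is gauche with tBu at 180° (4.9). Total 19.9 kJ/mol.
D is staggered. NH2 at 0° is gauche with Et at 300° (4.0); NH2 at 0° is gauche with tBu at 60° (5.5); Ph at 120° is gauche with tBu at 60° (6.2); OH at 240° is gauche with Et at 300° (3.3). Total 19.0 kJ/mol.
E(A) − E(D) = 19.9 − 19.0 = +0.9 kJ/mol.

+0.9 kJ/mol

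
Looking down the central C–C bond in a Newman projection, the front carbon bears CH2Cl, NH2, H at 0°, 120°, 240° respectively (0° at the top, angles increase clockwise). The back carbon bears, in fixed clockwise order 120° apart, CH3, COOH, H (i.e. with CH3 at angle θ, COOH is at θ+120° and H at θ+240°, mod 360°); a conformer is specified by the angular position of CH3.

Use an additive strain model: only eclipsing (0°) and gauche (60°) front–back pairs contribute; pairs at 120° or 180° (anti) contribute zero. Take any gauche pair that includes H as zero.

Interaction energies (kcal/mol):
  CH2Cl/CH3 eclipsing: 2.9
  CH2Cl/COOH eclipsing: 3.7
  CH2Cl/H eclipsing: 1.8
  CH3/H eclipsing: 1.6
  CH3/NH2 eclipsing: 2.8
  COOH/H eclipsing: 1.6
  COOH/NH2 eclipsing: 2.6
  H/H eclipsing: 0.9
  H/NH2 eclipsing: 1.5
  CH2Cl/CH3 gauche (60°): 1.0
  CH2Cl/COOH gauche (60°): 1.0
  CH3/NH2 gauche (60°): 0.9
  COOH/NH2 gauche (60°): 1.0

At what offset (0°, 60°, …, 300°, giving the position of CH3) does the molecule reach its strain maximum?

240°

CH3 at 0° (eclipsed): CH2Cl(0°)/CH3(0°) eclipsed 2.9; NH2(120°)/COOH(120°) eclipsed 2.6; H(240°)/H(240°) eclipsed 0.9 → 6.4 kcal/mol.
CH3 at 60° (staggered): CH2Cl(0°)/CH3(60°) gauche 1.0; NH2(120°)/CH3(60°) gauche 0.9; NH2(120°)/COOH(180°) gauche 1.0 → 2.9 kcal/mol.
CH3 at 120° (eclipsed): CH2Cl(0°)/H(0°) eclipsed 1.8; NH2(120°)/CH3(120°) eclipsed 2.8; H(240°)/COOH(240°) eclipsed 1.6 → 6.2 kcal/mol.
CH3 at 180° (staggered): CH2Cl(0°)/COOH(300°) gauche 1.0; NH2(120°)/CH3(180°) gauche 0.9 → 1.9 kcal/mol.
CH3 at 240° (eclipsed): CH2Cl(0°)/COOH(0°) eclipsed 3.7; NH2(120°)/H(120°) eclipsed 1.5; H(240°)/CH3(240°) eclipsed 1.6 → 6.8 kcal/mol.
CH3 at 300° (staggered): CH2Cl(0°)/CH3(300°) gauche 1.0; CH2Cl(0°)/COOH(60°) gauche 1.0; NH2(120°)/COOH(60°) gauche 1.0 → 3.0 kcal/mol.
The maximum (6.8 kcal/mol) occurs with CH3 at 240°.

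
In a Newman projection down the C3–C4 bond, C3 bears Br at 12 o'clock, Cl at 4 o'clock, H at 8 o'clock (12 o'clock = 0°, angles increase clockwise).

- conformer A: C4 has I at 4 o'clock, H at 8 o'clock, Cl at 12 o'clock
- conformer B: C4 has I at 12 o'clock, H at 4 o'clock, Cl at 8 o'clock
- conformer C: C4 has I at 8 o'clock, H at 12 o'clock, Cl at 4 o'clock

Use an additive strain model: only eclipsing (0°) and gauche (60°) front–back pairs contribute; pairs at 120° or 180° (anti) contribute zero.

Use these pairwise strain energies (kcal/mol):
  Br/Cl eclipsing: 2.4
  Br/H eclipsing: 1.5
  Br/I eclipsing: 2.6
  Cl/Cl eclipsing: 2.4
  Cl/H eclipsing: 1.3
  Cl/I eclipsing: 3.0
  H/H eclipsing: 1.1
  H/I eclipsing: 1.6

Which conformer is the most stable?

A (eclipsed): Br(0°)/Cl(0°) eclipsed 2.4; Cl(120°)/I(120°) eclipsed 3.0; H(240°)/H(240°) eclipsed 1.1 → 6.5 kcal/mol.
B (eclipsed): Br(0°)/I(0°) eclipsed 2.6; Cl(120°)/H(120°) eclipsed 1.3; H(240°)/Cl(240°) eclipsed 1.3 → 5.2 kcal/mol.
C (eclipsed): Br(0°)/H(0°) eclipsed 1.5; Cl(120°)/Cl(120°) eclipsed 2.4; H(240°)/I(240°) eclipsed 1.6 → 5.5 kcal/mol.
B has the lowest total (5.2 kcal/mol).

B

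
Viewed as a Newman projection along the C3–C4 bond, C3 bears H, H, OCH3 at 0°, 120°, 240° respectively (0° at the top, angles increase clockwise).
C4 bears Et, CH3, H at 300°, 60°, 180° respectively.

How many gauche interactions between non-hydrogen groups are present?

1

Non-H gauche pairs: OCH3(240°)/Et(300°) — 1 interaction.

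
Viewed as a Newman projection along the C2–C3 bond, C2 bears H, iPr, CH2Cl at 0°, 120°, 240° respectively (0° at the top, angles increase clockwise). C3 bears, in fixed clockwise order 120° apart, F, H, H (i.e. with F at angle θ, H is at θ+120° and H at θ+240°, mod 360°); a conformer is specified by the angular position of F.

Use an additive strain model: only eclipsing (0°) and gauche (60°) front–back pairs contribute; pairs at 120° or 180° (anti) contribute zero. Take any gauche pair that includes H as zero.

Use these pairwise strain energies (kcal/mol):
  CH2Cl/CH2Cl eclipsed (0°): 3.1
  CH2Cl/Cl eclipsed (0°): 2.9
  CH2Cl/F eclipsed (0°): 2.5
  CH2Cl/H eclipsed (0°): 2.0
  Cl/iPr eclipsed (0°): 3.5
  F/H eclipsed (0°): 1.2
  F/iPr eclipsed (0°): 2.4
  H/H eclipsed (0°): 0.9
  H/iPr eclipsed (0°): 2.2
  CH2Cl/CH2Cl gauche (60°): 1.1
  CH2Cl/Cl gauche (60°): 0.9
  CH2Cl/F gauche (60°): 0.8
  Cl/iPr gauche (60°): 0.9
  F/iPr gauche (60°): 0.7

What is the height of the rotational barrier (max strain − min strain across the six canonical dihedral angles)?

F at 0° (eclipsed): H–F eclipsed, iPr–H eclipsed, CH2Cl–H eclipsed; 1.2 + 2.2 + 2.0 = 5.4 kcal/mol.
F at 60° (staggered): iPr–F gauche; 0.7 = 0.7 kcal/mol.
F at 120° (eclipsed): H–H eclipsed, iPr–F eclipsed, CH2Cl–H eclipsed; 0.9 + 2.4 + 2.0 = 5.3 kcal/mol.
F at 180° (staggered): iPr–F gauche, CH2Cl–F gauche; 0.7 + 0.8 = 1.5 kcal/mol.
F at 240° (eclipsed): H–H eclipsed, iPr–H eclipsed, CH2Cl–F eclipsed; 0.9 + 2.2 + 2.5 = 5.6 kcal/mol.
F at 300° (staggered): CH2Cl–F gauche; 0.8 = 0.8 kcal/mol.
Max at 240° (5.6 kcal/mol), min at 60° (0.7 kcal/mol); barrier = 4.9 kcal/mol.

4.9 kcal/mol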